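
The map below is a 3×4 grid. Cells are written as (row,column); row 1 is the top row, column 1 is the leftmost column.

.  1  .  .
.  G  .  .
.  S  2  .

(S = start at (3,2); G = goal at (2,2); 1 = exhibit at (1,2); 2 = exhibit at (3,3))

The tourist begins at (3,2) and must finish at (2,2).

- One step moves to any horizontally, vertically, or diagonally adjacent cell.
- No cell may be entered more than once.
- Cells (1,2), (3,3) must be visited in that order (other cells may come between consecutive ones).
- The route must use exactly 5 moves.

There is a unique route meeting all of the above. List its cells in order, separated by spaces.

(3,2) (2,1) (1,2) (2,3) (3,3) (2,2)

The waypoints must appear in the order (1,2), (3,3), with no cell reused.
Route from (3,2): up-left to (2,1), up-right to (1,2), down-right to (2,3), down to (3,3), up-left to (2,2) — 5 moves in all.
Check: order respected (1 at step 2, 2 at step 4); 5 moves as required.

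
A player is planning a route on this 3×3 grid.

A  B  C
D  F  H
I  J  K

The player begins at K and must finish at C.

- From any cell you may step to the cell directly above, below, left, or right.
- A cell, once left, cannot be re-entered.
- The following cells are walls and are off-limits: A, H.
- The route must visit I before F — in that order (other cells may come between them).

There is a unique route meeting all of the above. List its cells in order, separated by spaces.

K J I D F B C

The waypoints must appear in the order I, F, with no cell reused.
Route from K: 2× left (reaching I), up to D, right to F, up to B, right to C — 6 moves in all.
Check: order respected (I at step 2, F at step 4).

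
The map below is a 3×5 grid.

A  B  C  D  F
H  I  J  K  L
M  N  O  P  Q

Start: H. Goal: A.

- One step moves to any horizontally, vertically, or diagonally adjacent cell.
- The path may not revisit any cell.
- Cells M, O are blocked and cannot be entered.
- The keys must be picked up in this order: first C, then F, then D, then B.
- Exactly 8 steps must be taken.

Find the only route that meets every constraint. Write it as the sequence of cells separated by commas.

H, I, C, K, F, D, J, B, A

The waypoints must appear in the order C, F, D, B, with no cell reused.
Route from H: right to I, up-right to C, down-right to K, up-right to F, left to D, down-left to J, up-left to B, left to A — 8 moves in all.
Check: order respected (C at step 2, F at step 4, D at step 5, B at step 7); 8 moves as required.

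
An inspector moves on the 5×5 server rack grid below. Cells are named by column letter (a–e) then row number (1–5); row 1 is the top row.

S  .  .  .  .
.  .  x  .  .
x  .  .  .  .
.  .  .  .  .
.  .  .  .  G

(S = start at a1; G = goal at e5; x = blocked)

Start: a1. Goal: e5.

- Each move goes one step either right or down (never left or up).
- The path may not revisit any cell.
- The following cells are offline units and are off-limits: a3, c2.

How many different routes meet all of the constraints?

A right/down-only route from a1 to e5 makes exactly 4 down-moves and 4 right-moves in some order.
With no other constraints that would be C(8,4) = 70 routes.
Subtract routes through each blocked cell (inclusion–exclusion for overlaps): − through c2: 30 − through a3: 15 → 25.
That gives 25 routes.

25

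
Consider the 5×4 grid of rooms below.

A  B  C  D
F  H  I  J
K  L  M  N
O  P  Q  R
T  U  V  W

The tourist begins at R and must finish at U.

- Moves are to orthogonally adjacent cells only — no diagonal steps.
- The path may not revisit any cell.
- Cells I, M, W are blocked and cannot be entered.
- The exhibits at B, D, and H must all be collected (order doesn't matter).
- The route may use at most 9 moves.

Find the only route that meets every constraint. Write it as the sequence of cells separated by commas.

Any route must reach B, D, and H and still end at U within 9 moves, so the order of the required stops is forced.
Route from R: 3× up (reaching D), 2× left (reaching B), 4× down (reaching U) — 9 moves in all.
Check: all required cells visited; 9 ≤ 9 moves.

R, N, J, D, C, B, H, L, P, U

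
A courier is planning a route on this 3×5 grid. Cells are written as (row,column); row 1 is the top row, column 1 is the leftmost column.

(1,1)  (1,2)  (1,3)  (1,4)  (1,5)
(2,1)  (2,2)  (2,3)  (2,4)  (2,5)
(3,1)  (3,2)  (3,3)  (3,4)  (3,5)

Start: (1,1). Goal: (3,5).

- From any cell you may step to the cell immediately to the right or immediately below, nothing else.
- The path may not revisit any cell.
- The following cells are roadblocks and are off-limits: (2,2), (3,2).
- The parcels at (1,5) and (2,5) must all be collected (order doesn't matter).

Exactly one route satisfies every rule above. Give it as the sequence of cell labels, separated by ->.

Moves only go right or down, so the column and row indices never decrease.
Route from (1,1): 4× right (reaching (1,5)), 2× down (reaching (3,5)) — 6 moves in all.
Check: all required cells visited.

(1,1) -> (1,2) -> (1,3) -> (1,4) -> (1,5) -> (2,5) -> (3,5)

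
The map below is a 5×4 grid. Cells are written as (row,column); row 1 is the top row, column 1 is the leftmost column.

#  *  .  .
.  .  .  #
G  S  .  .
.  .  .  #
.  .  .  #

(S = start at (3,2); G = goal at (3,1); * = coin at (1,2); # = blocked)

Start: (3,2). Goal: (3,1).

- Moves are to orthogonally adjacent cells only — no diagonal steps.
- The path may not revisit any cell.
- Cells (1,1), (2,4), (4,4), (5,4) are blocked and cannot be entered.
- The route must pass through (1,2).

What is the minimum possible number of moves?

7

Any route passes through (1,2) somewhere between (3,2) and (3,1). Summing Manhattan distances along the two legs ((3,2) → (1,2) → (3,1)) gives a lower bound of 2 + 3 = 5 moves.
The shortest route satisfying every rule uses 7 moves: (3,2) → (3,3) → (2,3) → (1,3) → (1,2) → (2,2) → (2,1) → (3,1).
The bound of 5 isn't tight here; checking systematically, no route of length 5 through 6 satisfies every constraint, so 7 is the minimum.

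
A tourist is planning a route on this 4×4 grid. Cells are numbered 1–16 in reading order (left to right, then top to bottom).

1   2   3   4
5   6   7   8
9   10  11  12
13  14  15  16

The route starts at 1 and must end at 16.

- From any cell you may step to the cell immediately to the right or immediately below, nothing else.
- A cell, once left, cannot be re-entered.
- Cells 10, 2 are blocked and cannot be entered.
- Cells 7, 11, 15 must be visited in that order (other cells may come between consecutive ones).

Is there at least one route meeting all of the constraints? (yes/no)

One route that works: 1 → 5 → 6 → 7 → 11 → 15 → 16.

yes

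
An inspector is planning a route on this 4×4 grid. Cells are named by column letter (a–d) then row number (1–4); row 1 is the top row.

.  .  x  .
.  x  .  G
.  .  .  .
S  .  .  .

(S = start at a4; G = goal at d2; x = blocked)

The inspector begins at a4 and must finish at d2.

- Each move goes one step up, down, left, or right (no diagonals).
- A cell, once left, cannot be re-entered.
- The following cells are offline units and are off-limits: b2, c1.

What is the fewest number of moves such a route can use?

5

The Manhattan distance from a4 to d2 is |4−2| + |1−4| = 5, so at least 5 moves are needed.
A route of 5 moves achieves this: a4 → a3 → b3 → c3 → c2 → d2.
Since 5 matches the lower bound, it is optimal.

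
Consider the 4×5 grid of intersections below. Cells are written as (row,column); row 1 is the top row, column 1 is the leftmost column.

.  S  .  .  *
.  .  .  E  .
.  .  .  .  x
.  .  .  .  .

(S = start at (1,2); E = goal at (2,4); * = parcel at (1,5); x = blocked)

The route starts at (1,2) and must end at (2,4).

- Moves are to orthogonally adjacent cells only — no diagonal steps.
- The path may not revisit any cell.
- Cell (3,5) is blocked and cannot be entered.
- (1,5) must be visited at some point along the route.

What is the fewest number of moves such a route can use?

5

Any route passes through (1,5) somewhere between (1,2) and (2,4). Summing Manhattan distances along the two legs ((1,2) → (1,5) → (2,4)) gives a lower bound of 3 + 2 = 5 moves.
A route of 5 moves achieves this: (1,2) → (1,3) → (1,4) → (1,5) → (2,5) → (2,4).
Since 5 matches the lower bound, it is optimal.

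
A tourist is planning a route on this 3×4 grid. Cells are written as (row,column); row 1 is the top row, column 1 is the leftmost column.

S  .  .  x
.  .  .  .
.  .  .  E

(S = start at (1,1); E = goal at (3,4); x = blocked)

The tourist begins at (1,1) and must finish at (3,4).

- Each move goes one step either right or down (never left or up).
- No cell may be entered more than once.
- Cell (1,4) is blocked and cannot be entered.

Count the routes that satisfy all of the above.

9

A right/down-only route from (1,1) to (3,4) makes exactly 2 down-moves and 3 right-moves in some order.
With no other constraints that would be C(5,2) = 10 routes.
Subtract routes through each blocked cell (inclusion–exclusion for overlaps): − through (1,4): 1 → 9.
That gives 9 routes.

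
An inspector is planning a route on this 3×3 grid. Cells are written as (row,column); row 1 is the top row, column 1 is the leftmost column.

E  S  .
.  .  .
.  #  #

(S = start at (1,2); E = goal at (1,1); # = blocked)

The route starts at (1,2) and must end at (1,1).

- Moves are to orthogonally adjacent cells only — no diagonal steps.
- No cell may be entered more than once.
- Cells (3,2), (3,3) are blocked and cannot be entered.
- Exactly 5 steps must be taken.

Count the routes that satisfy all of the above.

Need simple routes of exactly 5 moves from (1,2) to (1,1) (Manhattan distance 1, so 2 moves are spent on a detour and 2 undoing it).
Enumerating: (1,2) (1,3) (2,3) (2,2) (2,1) (1,1).
That gives 1 route.

1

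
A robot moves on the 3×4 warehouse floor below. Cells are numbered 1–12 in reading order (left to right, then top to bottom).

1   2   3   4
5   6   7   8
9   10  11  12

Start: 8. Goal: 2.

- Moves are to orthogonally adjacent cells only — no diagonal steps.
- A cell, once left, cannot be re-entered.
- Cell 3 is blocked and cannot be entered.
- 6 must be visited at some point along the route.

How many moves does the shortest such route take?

3

Any route passes through 6 somewhere between 8 and 2. Summing Manhattan distances along the two legs (8 → 6 → 2) gives a lower bound of 2 + 1 = 3 moves.
A route of 3 moves achieves this: 8 → 7 → 6 → 2.
Since 3 matches the lower bound, it is optimal.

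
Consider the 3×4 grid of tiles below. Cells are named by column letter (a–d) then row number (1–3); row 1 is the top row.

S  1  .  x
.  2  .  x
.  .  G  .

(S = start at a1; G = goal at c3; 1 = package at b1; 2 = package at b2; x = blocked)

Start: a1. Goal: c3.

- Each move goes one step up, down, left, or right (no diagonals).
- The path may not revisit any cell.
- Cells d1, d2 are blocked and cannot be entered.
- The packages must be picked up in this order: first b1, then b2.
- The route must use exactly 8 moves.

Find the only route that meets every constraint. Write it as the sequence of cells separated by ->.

a1 -> b1 -> c1 -> c2 -> b2 -> a2 -> a3 -> b3 -> c3

The waypoints must appear in the order b1, b2, with no cell reused.
Route from a1: 2× right (reaching c1), down to c2, 2× left (reaching a2), down to a3, 2× right (reaching c3) — 8 moves in all.
Check: order respected (1 at step 1, 2 at step 4); 8 moves as required.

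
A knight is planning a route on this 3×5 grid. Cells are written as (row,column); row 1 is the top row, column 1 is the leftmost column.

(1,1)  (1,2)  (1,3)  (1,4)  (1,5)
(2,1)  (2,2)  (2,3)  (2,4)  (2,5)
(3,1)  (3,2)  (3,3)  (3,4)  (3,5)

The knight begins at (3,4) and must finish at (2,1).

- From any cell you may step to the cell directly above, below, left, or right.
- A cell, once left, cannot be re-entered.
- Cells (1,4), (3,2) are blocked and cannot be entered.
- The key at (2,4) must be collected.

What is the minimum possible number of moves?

4

Any route passes through (2,4) somewhere between (3,4) and (2,1). Summing Manhattan distances along the two legs ((3,4) → (2,4) → (2,1)) gives a lower bound of 1 + 3 = 4 moves.
A route of 4 moves achieves this: (3,4) → (2,4) → (2,3) → (2,2) → (2,1).
Since 4 matches the lower bound, it is optimal.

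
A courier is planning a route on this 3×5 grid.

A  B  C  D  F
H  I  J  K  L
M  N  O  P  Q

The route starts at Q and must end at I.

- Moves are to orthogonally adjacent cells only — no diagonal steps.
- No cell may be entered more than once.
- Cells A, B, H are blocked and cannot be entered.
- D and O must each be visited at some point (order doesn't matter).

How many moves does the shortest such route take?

8

Any route passes through D and O in some order between Q and I. Summing Manhattan distances along each leg and taking the cheapest ordering (Q → O → D → I) gives a lower bound of 2 + 3 + 3 = 8 moves.
A route of 8 moves achieves this: Q → L → F → D → K → P → O → J → I.
Since 8 matches the lower bound, it is optimal.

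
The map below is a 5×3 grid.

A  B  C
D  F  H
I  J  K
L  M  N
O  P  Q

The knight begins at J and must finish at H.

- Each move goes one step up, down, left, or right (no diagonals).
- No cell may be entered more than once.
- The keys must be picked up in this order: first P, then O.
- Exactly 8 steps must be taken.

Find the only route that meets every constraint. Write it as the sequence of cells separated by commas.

J, M, P, O, L, I, D, F, H

The waypoints must appear in the order P, O, with no cell reused.
Route from J: 2× down (reaching P), left to O, 3× up (reaching D), 2× right (reaching H) — 8 moves in all.
Check: order respected (P at step 2, O at step 3); 8 moves as required.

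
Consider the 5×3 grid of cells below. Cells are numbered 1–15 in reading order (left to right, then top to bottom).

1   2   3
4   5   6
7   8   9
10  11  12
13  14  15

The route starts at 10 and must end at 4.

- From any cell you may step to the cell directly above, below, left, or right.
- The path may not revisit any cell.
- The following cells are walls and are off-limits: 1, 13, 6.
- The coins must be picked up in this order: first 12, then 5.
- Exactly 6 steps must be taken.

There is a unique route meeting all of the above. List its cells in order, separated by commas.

10, 11, 12, 9, 8, 5, 4

The waypoints must appear in the order 12, 5, with no cell reused.
Route from 10: 2× right (reaching 12), up to 9, left to 8, up to 5, left to 4 — 6 moves in all.
Check: order respected (12 at step 2, 5 at step 5); 6 moves as required.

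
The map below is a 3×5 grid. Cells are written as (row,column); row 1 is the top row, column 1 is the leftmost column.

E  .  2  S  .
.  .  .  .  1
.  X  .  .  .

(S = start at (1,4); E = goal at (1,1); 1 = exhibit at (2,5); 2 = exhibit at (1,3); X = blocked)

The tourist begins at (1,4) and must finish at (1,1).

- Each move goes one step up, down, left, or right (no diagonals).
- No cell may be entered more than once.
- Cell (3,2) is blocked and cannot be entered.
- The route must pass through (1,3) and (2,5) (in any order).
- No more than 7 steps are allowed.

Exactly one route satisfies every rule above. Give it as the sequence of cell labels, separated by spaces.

The budget equals the shortest possible length, so every move has to be on a shortest route through the required cells.
Route from (1,4): right 1 to (1,5), down 1 to (2,5), left 2 to (2,3), up 1 to (1,3), left 2 to (1,1) — 7 moves in all.
Check: all required cells visited; 7 ≤ 7 moves.

(1,4) (1,5) (2,5) (2,4) (2,3) (1,3) (1,2) (1,1)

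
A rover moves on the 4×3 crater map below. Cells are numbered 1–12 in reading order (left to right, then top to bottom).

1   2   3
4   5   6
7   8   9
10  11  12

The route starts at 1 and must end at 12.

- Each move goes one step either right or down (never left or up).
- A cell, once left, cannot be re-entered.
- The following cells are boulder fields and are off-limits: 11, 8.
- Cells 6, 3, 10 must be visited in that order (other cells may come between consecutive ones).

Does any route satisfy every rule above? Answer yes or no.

3 lies above 6, so going from 6 to 3 would need an upward move — but moves only go right/down, so 6 cannot be visited before 3.

no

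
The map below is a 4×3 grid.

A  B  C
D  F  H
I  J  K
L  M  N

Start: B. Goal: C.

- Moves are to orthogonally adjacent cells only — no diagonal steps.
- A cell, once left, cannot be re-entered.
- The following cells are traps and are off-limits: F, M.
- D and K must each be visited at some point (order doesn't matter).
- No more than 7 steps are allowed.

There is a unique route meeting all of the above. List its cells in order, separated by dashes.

B - A - D - I - J - K - H - C

The budget equals the shortest possible length, so every move has to be on a shortest route through the required cells.
Route from B: left to A, 2× down (reaching I), 2× right (reaching K), 2× up (reaching C) — 7 moves in all.
Check: all required cells visited; 7 ≤ 7 moves.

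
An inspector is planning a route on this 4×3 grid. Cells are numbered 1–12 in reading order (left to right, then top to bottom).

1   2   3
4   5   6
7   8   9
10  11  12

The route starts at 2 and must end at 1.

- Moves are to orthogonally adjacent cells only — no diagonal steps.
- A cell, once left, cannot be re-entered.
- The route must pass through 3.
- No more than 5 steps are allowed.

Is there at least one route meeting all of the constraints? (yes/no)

yes

One route that works: 2 → 3 → 6 → 5 → 4 → 1.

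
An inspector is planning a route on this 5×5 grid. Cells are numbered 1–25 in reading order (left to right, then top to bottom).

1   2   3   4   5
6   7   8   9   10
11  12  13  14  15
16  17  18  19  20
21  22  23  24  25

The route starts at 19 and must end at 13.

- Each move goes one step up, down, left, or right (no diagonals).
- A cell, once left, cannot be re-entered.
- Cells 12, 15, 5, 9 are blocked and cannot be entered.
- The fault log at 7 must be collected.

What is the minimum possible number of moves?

8

Any route passes through 7 somewhere between 19 and 13. Summing Manhattan distances along the two legs (19 → 7 → 13) gives a lower bound of 4 + 2 = 6 moves.
The shortest route satisfying every rule uses 8 moves: 19 → 18 → 17 → 16 → 11 → 6 → 7 → 8 → 13.
The bound of 6 isn't tight here; checking systematically, no route of length 6 through 7 satisfies every constraint, so 8 is the minimum.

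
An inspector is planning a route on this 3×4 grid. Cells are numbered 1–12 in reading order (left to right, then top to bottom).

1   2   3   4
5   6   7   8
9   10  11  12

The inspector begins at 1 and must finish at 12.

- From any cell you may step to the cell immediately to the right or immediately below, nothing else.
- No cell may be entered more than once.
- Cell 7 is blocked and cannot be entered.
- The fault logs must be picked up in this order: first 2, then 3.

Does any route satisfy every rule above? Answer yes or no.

yes

One route that works: 1 → 2 → 3 → 4 → 8 → 12.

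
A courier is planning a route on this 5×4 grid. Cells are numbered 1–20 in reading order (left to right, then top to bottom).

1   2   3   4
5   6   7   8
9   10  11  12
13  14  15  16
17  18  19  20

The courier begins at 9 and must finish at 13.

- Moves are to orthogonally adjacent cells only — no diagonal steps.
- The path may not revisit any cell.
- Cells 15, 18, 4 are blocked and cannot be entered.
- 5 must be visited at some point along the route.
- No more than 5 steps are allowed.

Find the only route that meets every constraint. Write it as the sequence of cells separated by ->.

The 5-move cap with required stops at 5 leaves no slack for detours.
Route from 9: up to 5, right to 6, 2× down (reaching 14), left to 13 — 5 moves in all.
Check: all required cells visited; 5 ≤ 5 moves.

9 -> 5 -> 6 -> 10 -> 14 -> 13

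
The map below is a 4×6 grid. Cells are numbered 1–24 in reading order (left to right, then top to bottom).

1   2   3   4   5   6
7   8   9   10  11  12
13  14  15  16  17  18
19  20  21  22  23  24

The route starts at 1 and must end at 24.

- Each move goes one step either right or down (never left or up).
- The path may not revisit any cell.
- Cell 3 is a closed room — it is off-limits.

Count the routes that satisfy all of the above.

A right/down-only route from 1 to 24 makes exactly 3 down-moves and 5 right-moves in some order.
With no other constraints that would be C(8,3) = 56 routes.
Subtract routes through each blocked cell (inclusion–exclusion for overlaps): − through 3: 20 → 36.
That gives 36 routes.

36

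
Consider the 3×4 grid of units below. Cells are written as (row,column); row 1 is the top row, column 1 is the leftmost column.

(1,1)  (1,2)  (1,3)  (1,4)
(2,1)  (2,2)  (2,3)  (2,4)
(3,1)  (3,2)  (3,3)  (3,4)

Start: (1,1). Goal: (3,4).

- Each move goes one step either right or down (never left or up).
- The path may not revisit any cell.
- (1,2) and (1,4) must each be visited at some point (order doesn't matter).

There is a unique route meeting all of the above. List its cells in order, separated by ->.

Moves only go right or down, so the column and row indices never decrease.
Route from (1,1): 3× right (reaching (1,4)), 2× down (reaching (3,4)) — 5 moves in all.
Check: all required cells visited.

(1,1) -> (1,2) -> (1,3) -> (1,4) -> (2,4) -> (3,4)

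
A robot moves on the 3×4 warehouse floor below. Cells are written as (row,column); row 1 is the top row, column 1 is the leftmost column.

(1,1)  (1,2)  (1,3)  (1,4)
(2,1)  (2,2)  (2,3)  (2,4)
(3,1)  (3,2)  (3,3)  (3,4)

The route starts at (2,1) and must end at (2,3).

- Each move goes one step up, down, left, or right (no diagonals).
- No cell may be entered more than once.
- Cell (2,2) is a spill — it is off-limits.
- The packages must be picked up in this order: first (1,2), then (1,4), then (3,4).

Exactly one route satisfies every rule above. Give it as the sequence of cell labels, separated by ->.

The waypoints must appear in the order (1,2), (1,4), (3,4), with no cell reused.
Route from (2,1): up to (1,1), 3× right (reaching (1,4)), 2× down (reaching (3,4)), left to (3,3), up to (2,3) — 8 moves in all.
Check: order respected ((1,2) at step 2, (1,4) at step 4, (3,4) at step 6).

(2,1) -> (1,1) -> (1,2) -> (1,3) -> (1,4) -> (2,4) -> (3,4) -> (3,3) -> (2,3)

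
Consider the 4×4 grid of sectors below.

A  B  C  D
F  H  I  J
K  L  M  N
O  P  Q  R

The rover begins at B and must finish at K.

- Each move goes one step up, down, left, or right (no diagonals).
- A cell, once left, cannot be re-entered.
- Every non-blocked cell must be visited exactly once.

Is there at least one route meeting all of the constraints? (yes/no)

yes

One route that works: B → A → F → H → L → M → I → C → D → J → N → R → Q → P → O → K.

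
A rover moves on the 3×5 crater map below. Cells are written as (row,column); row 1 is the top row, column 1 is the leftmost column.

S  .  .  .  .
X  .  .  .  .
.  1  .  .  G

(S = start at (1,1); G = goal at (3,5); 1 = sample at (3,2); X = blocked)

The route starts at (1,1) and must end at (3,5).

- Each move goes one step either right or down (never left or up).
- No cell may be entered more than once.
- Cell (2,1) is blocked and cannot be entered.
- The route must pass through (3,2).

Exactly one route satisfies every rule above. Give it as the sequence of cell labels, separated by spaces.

(1,1) (1,2) (2,2) (3,2) (3,3) (3,4) (3,5)

Moves only go right or down, so the column and row indices never decrease.
Route from (1,1): right to (1,2), 2× down (reaching (3,2)), 3× right (reaching (3,5)) — 6 moves in all.
Check: all required cells visited.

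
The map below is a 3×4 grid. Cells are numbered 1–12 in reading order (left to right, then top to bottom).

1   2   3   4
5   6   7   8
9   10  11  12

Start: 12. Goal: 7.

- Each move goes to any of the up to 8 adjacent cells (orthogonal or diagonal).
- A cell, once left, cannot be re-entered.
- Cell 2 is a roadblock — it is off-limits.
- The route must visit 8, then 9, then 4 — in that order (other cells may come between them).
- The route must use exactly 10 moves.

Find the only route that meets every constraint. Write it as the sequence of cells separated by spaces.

12 8 11 10 9 5 1 6 3 4 7

The waypoints must appear in the order 8, 9, 4, with no cell reused.
Route from 12: up 1 to 8, down-left 1 to 11, left 2 to 9, up 2 to 1, down-right 1 to 6, up-right 1 to 3, right 1 to 4, down-left 1 to 7 — 10 moves in all.
Check: order respected (8 at step 1, 9 at step 4, 4 at step 9); 10 moves as required.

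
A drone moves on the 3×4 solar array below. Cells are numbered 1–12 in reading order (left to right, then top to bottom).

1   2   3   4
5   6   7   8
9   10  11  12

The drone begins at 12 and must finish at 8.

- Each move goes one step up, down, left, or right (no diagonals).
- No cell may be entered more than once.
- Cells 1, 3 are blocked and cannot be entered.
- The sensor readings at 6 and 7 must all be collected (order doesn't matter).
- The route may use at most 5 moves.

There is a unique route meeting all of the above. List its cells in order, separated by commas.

The budget equals the shortest possible length, so every move has to be on a shortest route through the required cells.
Route from 12: left 2 to 10, up 1 to 6, right 2 to 8 — 5 moves in all.
Check: all required cells visited; 5 ≤ 5 moves.

12, 11, 10, 6, 7, 8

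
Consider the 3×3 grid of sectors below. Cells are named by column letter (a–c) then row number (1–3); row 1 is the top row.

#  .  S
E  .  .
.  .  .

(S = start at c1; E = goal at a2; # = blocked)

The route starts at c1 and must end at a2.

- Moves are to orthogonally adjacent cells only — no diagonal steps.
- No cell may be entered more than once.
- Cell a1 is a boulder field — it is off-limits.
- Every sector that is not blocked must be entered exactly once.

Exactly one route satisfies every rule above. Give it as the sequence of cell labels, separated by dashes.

Need to visit all 8 open cells exactly once, starting at c1 and ending at a2.
Cell a3 has only two open neighbours (a2 and b3), so the path must pass straight through it: one of those is the cell it's entered from and the other is where it exits.
Route from c1: left to b1, down to b2, right to c2, down to c3, 2× left (reaching a3), up to a2 — 7 moves in all.
Check: all 8 open cells covered.

c1 - b1 - b2 - c2 - c3 - b3 - a3 - a2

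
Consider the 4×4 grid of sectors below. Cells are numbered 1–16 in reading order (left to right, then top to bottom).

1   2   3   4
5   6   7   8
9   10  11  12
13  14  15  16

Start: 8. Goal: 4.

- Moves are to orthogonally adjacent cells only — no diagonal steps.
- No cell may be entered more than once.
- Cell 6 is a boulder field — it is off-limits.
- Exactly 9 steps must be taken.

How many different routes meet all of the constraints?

3

Need simple routes of exactly 9 moves from 8 to 4 (Manhattan distance 1, so 4 moves are spent on a detour and 4 undoing it).
Enumerating: 8 12 16 15 14 10 11 7 3 4 | 8 12 11 10 9 5 1 2 3 4 | 8 7 11 10 9 5 1 2 3 4.
That gives 3 routes.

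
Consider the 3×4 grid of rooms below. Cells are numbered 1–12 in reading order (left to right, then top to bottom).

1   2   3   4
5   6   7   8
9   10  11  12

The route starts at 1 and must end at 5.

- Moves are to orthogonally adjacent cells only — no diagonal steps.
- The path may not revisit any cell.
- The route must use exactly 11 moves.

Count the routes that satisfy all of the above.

2

Need simple routes of exactly 11 moves from 1 to 5 (Manhattan distance 1, so 5 moves are spent on a detour and 5 undoing it).
Enumerating: 1 2 6 7 3 4 8 12 11 10 9 5 | 1 2 3 4 8 12 11 7 6 10 9 5.
That gives 2 routes.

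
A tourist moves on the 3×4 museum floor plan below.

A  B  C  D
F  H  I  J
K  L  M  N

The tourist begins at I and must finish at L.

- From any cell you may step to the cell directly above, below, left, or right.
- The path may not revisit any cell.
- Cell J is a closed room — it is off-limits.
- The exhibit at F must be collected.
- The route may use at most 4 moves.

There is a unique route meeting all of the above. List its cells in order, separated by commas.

Any route must reach F and still end at L within 4 moves, so the order of the required stops is forced.
Route from I: 2× left (reaching F), down to K, right to L — 4 moves in all.
Check: all required cells visited; 4 ≤ 4 moves.

I, H, F, K, L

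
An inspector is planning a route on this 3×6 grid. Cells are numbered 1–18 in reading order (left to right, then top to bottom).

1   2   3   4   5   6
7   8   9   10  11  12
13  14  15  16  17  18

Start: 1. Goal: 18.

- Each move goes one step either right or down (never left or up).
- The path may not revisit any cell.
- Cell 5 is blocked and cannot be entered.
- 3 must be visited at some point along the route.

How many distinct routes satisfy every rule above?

7

A right/down-only route from 1 to 18 makes exactly 2 down-moves and 5 right-moves in some order.
With no other constraints that would be C(7,2) = 21 routes.
Split at 3 and multiply the segment counts (each segment already excludes blocked cells): 1→3: 1; 3→18: 7; product = 7.
That gives 7 routes.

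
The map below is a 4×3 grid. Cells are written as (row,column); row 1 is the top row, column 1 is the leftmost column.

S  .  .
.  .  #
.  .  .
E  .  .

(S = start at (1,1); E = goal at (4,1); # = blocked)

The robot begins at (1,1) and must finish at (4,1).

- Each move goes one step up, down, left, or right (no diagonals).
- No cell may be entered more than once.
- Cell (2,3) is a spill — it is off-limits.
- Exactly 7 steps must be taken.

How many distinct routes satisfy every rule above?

4

Need simple routes of exactly 7 moves from (1,1) to (4,1) (Manhattan distance 3, so 2 moves are spent on a detour and 2 undoing it).
Enumerating: (1,1) (2,1) (3,1) (3,2) (3,3) (4,3) (4,2) (4,1) | (1,1) (2,1) (2,2) (3,2) (3,3) (4,3) (4,2) (4,1) | (1,1) (1,2) (2,2) (3,2) (3,3) (4,3) (4,2) (4,1) | (1,1) (1,2) (2,2) (2,1) (3,1) (3,2) (4,2) (4,1).
That gives 4 routes.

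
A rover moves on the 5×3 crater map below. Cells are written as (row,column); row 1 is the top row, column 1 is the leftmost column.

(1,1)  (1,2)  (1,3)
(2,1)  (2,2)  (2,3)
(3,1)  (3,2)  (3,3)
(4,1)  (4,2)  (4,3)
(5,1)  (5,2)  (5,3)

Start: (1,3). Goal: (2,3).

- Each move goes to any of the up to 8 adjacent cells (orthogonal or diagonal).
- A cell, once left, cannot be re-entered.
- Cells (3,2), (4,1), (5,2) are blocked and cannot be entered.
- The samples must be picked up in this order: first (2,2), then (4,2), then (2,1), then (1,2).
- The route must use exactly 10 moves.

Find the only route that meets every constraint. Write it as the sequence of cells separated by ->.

The waypoints must appear in the order (2,2), (4,2), (2,1), (1,2), with no cell reused.
Route from (1,3): down-left to (2,2), down-right to (3,3), 2× down (reaching (5,3)), 2× up-left (reaching (3,1)), 2× up (reaching (1,1)), right to (1,2), down-right to (2,3) — 10 moves in all.
Check: order respected ((2,2) at step 1, (4,2) at step 5, (2,1) at step 7, (1,2) at step 9); 10 moves as required.

(1,3) -> (2,2) -> (3,3) -> (4,3) -> (5,3) -> (4,2) -> (3,1) -> (2,1) -> (1,1) -> (1,2) -> (2,3)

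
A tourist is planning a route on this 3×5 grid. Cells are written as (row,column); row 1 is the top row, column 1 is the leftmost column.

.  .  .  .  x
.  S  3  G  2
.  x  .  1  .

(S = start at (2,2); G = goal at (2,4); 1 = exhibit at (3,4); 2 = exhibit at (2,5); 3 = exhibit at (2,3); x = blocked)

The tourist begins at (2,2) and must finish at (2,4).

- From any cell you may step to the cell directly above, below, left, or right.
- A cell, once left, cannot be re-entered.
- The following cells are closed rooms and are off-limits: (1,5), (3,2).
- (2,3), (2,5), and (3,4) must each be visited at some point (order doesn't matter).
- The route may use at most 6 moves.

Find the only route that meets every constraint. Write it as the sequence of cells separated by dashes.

(2,2) - (2,3) - (3,3) - (3,4) - (3,5) - (2,5) - (2,4)

The budget equals the shortest possible length, so every move has to be on a shortest route through the required cells.
Route from (2,2): right to (2,3), down to (3,3), 2× right (reaching (3,5)), up to (2,5), left to (2,4) — 6 moves in all.
Check: all required cells visited; 6 ≤ 6 moves.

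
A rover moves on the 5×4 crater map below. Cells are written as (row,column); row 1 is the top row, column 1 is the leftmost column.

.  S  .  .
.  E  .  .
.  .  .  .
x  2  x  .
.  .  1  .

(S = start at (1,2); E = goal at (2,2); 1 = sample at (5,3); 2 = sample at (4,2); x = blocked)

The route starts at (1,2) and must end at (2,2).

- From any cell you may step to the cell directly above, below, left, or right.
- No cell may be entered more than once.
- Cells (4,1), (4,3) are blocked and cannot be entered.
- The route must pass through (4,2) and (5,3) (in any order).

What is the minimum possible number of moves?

11

Any route passes through (4,2) and (5,3) in some order between (1,2) and (2,2). Summing Manhattan distances along each leg and taking the cheapest ordering ((1,2) → (5,3) → (4,2) → (2,2)) gives a lower bound of 5 + 2 + 2 = 9 moves.
The shortest route satisfying every rule uses 11 moves: (1,2) → (1,3) → (2,3) → (3,3) → (3,4) → (4,4) → (5,4) → (5,3) → (5,2) → (4,2) → (3,2) → (2,2).
The bound of 9 isn't tight here; checking systematically, no route of length 9 through 10 satisfies every constraint, so 11 is the minimum.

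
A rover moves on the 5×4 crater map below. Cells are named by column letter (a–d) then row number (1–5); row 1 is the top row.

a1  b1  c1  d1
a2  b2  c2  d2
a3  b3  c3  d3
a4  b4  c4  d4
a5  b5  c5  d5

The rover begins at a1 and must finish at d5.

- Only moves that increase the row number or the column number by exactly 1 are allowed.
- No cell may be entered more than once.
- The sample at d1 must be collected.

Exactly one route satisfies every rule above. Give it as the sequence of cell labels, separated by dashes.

a1 - b1 - c1 - d1 - d2 - d3 - d4 - d5

Moves only go right or down, so the column and row indices never decrease.
Route from a1: 3× right (reaching d1), 4× down (reaching d5) — 7 moves in all.
Check: all required cells visited.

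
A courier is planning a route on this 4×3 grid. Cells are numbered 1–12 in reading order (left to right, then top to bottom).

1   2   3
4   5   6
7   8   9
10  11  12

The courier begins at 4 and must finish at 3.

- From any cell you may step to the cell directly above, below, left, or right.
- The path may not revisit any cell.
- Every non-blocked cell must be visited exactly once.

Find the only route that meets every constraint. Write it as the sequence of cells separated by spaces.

Need to visit all 12 open cells exactly once, starting at 4 and ending at 3.
Route from 4: up to 1, right to 2, 2× down (reaching 8), left to 7, down to 10, 2× right (reaching 12), 3× up (reaching 3) — 11 moves in all.
Check: all 12 open cells covered.

4 1 2 5 8 7 10 11 12 9 6 3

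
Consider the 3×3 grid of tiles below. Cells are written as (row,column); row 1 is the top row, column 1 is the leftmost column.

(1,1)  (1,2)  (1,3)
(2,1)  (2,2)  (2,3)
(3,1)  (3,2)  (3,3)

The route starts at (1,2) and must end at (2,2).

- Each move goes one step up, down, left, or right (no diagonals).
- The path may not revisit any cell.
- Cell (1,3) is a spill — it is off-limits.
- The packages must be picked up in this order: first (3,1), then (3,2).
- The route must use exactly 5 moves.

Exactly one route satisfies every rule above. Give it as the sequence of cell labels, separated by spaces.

The waypoints must appear in the order (3,1), (3,2), with no cell reused.
Route from (1,2): left 1 to (1,1), down 2 to (3,1), right 1 to (3,2), up 1 to (2,2) — 5 moves in all.
Check: order respected ((3,1) at step 3, (3,2) at step 4); 5 moves as required.

(1,2) (1,1) (2,1) (3,1) (3,2) (2,2)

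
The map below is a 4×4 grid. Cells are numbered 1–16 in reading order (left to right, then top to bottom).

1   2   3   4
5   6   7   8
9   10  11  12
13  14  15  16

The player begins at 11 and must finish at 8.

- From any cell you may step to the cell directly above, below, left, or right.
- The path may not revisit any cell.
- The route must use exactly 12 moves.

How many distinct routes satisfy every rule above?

Need simple routes of exactly 12 moves from 11 to 8 (Manhattan distance 2, so 5 moves are spent on a detour and 5 undoing it).
Branch systematically from the start, pruning whenever the remaining move budget drops below the Manhattan distance to 8 or differs from it in parity. Grouping the completions by first move — via 7: 9; via 15: 4; via 10: 2; via 12: 17 — and summing: 9 + 4 + 2 + 17 = 32.
That gives 32 routes.

32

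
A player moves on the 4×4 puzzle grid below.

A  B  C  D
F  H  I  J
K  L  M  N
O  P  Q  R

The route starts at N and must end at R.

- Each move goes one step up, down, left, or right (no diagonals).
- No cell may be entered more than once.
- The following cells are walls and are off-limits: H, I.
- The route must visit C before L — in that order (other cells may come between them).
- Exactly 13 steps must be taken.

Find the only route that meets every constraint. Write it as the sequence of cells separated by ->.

N -> J -> D -> C -> B -> A -> F -> K -> O -> P -> L -> M -> Q -> R

The waypoints must appear in the order C, L, with no cell reused.
Route from N: up 2 to D, left 3 to A, down 3 to O, right 1 to P, up 1 to L, right 1 to M, down 1 to Q, right 1 to R — 13 moves in all.
Check: order respected (C at step 3, L at step 10); 13 moves as required.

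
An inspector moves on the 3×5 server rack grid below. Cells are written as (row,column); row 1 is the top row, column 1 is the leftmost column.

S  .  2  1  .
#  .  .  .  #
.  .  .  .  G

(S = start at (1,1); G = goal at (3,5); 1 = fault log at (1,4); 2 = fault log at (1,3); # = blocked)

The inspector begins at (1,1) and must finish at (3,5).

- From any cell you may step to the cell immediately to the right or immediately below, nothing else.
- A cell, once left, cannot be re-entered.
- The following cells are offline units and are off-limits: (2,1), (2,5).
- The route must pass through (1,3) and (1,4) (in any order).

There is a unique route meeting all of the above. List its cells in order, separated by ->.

Moves only go right or down, so the column and row indices never decrease.
Route from (1,1): right 3 to (1,4), down 2 to (3,4), right 1 to (3,5) — 6 moves in all.
Check: all required cells visited.

(1,1) -> (1,2) -> (1,3) -> (1,4) -> (2,4) -> (3,4) -> (3,5)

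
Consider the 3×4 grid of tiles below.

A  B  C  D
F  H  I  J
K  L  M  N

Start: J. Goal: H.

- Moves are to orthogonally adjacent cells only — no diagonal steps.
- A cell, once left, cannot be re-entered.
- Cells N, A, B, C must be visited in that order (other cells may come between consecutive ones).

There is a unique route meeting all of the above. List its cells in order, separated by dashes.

J - N - M - L - K - F - A - B - C - I - H

The waypoints must appear in the order N, A, B, C, with no cell reused.
Route from J: down 1 to N, left 3 to K, up 2 to A, right 2 to C, down 1 to I, left 1 to H — 10 moves in all.
Check: order respected (N at step 1, A at step 6, B at step 7, C at step 8).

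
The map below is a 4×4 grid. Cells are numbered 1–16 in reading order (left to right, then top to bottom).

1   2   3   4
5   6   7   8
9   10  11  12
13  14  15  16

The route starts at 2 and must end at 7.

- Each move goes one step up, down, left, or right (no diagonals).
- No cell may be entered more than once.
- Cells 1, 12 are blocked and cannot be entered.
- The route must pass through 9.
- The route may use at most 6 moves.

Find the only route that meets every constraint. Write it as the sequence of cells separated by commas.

The 6-move cap with required stops at 9 leaves no slack for detours.
Route from 2: down to 6, left to 5, down to 9, 2× right (reaching 11), up to 7 — 6 moves in all.
Check: all required cells visited; 6 ≤ 6 moves.

2, 6, 5, 9, 10, 11, 7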